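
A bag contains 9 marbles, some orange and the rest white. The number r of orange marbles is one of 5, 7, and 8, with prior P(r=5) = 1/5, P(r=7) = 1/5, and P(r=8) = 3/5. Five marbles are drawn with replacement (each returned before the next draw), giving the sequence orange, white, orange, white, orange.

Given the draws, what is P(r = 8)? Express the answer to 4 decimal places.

0.3130

The likelihood of the observed sequence under each hypothesis: P(data | r = 5) = (5/9)(4/9)(5/9)(4/9)(5/9) = 0.03387; P(data | r = 7) = (7/9)(2/9)(7/9)(2/9)(7/9) = 0.023235; P(data | r = 8) = (8/9)(1/9)(8/9)(1/9)(8/9) = 0.0086708.
Weighting by the prior gives 1/5 · 0.03387 = 0.006774, 1/5 · 0.023235 = 0.004647, 3/5 · 0.0086708 = 0.0052025; with total 0.016623.
By Bayes' rule, P(r = 8 | data) = (0.0052025) / (0.016623) = 0.31296.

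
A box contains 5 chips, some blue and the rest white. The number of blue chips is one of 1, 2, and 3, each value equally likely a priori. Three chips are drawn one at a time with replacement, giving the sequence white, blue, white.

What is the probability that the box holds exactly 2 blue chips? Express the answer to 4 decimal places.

The likelihood of the observed sequence under each hypothesis: P(data | r = 1) = (4/5)(1/5)(4/5) = 16/125; P(data | r = 2) = (3/5)(2/5)(3/5) = 18/125; P(data | r = 3) = (2/5)(3/5)(2/5) = 12/125.
Weighting by the prior gives 1/3 · 16/125 = 16/375, 1/3 · 18/125 = 6/125, 1/3 · 12/125 = 4/125; summing to 46/375.
So P(r = 2 | data) = (6/125) / (46/375) = 9/23.

0.3913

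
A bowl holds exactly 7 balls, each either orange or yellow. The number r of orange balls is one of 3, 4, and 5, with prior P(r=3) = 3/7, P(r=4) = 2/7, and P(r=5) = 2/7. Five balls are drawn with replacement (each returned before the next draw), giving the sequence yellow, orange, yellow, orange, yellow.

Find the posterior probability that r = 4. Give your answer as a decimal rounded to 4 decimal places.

Compute the likelihood of the observed sequence for each case: P(data | r = 3) = (4/7)(3/7)(4/7)(3/7)(4/7) = 0.034271; P(data | r = 4) = (3/7)(4/7)(3/7)(4/7)(3/7) = 0.025704; P(data | r = 5) = (2/7)(5/7)(2/7)(5/7)(2/7) = 0.0119.
Multiplying each by its prior: 3/7 · 0.034271 = 0.014688, 2/7 · 0.025704 = 0.0073439, 2/7 · 0.0119 = 0.0033999; these sum to 0.025432.
Hence P(r = 4 | data) = (0.0073439) / (0.025432) = 0.28877.

0.2888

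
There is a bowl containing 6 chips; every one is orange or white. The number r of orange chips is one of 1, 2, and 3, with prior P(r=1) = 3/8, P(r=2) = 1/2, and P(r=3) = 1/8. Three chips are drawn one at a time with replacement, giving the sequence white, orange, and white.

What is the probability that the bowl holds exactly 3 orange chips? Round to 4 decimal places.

0.1174

Under each hypothesis, the probability of the observed sequence is: P(data | r = 1) = (5/6)(1/6)(5/6) = 25/216; P(data | r = 2) = (4/6)(2/6)(4/6) = 4/27; P(data | r = 3) = (3/6)(3/6)(3/6) = 1/8.
The prior-weighted likelihoods are 3/8 · 25/216 = 25/576, 1/2 · 4/27 = 2/27, 1/8 · 1/8 = 1/64; summing to 115/864.
So P(r = 3 | data) = (1/64) / (115/864) = 27/230.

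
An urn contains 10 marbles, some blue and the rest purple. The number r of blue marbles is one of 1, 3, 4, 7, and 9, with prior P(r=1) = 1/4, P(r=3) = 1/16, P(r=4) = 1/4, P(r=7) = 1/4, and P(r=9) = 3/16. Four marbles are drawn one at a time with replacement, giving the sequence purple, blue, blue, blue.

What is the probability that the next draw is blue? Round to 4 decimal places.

0.6850

The likelihood of the observed sequence under each hypothesis: P(data | r = 1) = (9/10)(1/10)(1/10)(1/10) = 0.0009; P(data | r = 3) = (7/10)(3/10)(3/10)(3/10) = 0.0189; P(data | r = 4) = (6/10)(4/10)(4/10)(4/10) = 0.0384; P(data | r = 7) = (3/10)(7/10)(7/10)(7/10) = 0.1029; P(data | r = 9) = (1/10)(9/10)(9/10)(9/10) = 0.0729.
Multiplying each by its prior: 1/4 · 0.0009 = 0.000225, 1/16 · 0.0189 = 0.0011813, 1/4 · 0.0384 = 0.0096, 1/4 · 0.1029 = 0.025725, 3/16 · 0.0729 = 0.013669; with total 0.0504.
Dividing through by the total gives posterior P(r = 1 | data) = 0.0044643, P(r = 3 | data) = 0.023438, P(r = 4 | data) = 0.19048, P(r = 7 | data) = 0.51042, P(r = 9 | data) = 0.27121.
Averaging over the posterior, P(blue next | data) = (1/10)(0.0044643) + (3/10)(0.023438) + (2/5)(0.19048) + (7/10)(0.51042) + (9/10)(0.27121) = 0.68504.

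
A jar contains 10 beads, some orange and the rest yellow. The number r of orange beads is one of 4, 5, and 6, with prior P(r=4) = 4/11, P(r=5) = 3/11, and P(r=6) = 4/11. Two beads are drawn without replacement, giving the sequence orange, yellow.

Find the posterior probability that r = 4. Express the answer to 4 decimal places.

0.3596

For each hypothesis, P(data | H) works out to: P(data | r = 4) = (4/10)(6/9) = 4/15; P(data | r = 5) = (5/10)(5/9) = 5/18; P(data | r = 6) = (6/10)(4/9) = 4/15.
Weighting by the prior gives 4/11 · 4/15 = 16/165, 3/11 · 5/18 = 5/66, 4/11 · 4/15 = 16/165; with total 89/330.
Hence P(r = 4 | data) = (16/165) / (89/330) = 32/89.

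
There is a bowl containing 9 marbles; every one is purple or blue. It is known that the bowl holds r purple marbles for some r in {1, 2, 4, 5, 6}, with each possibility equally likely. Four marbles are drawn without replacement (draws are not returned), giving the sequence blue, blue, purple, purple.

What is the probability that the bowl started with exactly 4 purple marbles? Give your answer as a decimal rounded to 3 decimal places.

0.323

The likelihood of the observed sequence under each hypothesis: P(data | r = 1) = (8/9)(7/8)(1/7)(0/6) = 0; P(data | r = 2) = (7/9)(6/8)(2/7)(1/6) = 1/36; P(data | r = 4) = (5/9)(4/8)(4/7)(3/6) = 5/63; P(data | r = 5) = (4/9)(3/8)(5/7)(4/6) = 5/63; P(data | r = 6) = (3/9)(2/8)(6/7)(5/6) = 5/84.
Multiplying each by its prior: 1/5 · 0 = 0, 1/5 · 1/36 = 1/180, 1/5 · 5/63 = 1/63, 1/5 · 5/63 = 1/63, 1/5 · 5/84 = 1/84; these sum to 31/630.
So P(r = 4 | data) = (1/63) / (31/630) = 10/31.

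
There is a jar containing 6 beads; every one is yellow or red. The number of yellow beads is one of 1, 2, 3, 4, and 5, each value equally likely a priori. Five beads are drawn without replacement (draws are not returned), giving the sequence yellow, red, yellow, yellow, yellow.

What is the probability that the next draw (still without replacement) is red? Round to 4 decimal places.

0.2857

Compute the likelihood of the observed sequence for each case: P(data | r = 1) = (1/6)(5/5)(0/4) = 0; P(data | r = 2) = (2/6)(4/5)(1/4)(0/3) = 0; P(data | r = 3) = (3/6)(3/5)(2/4)(1/3)(0/2) = 0; P(data | r = 4) = (4/6)(2/5)(3/4)(2/3)(1/2) = 1/15; P(data | r = 5) = (5/6)(1/5)(4/4)(3/3)(2/2) = 1/6.
Multiplying each by its prior: 1/5 · 0 = 0, 1/5 · 0 = 0, 1/5 · 0 = 0, 1/5 · 1/15 = 1/75, 1/5 · 1/6 = 1/30; these sum to 7/150.
Normalising, the posterior is P(r = 1 | data) = 0, P(r = 2 | data) = 0, P(r = 3 | data) = 0, P(r = 4 | data) = 2/7, P(r = 5 | data) = 5/7.
Averaging over the posterior, P(red next | data) = (1)(2/7) + (0)(5/7) = 2/7.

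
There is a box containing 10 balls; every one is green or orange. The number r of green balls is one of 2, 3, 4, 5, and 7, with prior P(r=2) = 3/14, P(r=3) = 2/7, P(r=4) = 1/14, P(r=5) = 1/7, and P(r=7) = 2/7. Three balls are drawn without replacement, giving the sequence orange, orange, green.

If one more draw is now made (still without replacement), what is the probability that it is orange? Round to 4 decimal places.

0.6222

Compute the likelihood of the observed sequence for each case: P(data | r = 2) = (8/10)(7/9)(2/8) = 7/45; P(data | r = 3) = (7/10)(6/9)(3/8) = 7/40; P(data | r = 4) = (6/10)(5/9)(4/8) = 1/6; P(data | r = 5) = (5/10)(4/9)(5/8) = 5/36; P(data | r = 7) = (3/10)(2/9)(7/8) = 7/120.
Weighting by the prior gives 3/14 · 7/45 = 1/30, 2/7 · 7/40 = 1/20, 1/14 · 1/6 = 1/84, 1/7 · 5/36 = 5/252, 2/7 · 7/120 = 1/60; with total 83/630.
Normalising, the posterior is P(r = 2 | data) = 0.25301, P(r = 3 | data) = 0.37952, P(r = 4 | data) = 0.090361, P(r = 5 | data) = 0.1506, P(r = 7 | data) = 0.12651.
So P(orange next | data) = Σ P(orange next | H) P(H | data) = (6/7)(0.25301) + (5/7)(0.37952) + (4/7)(0.090361) + (3/7)(0.1506) + (1/7)(0.12651) = 0.6222.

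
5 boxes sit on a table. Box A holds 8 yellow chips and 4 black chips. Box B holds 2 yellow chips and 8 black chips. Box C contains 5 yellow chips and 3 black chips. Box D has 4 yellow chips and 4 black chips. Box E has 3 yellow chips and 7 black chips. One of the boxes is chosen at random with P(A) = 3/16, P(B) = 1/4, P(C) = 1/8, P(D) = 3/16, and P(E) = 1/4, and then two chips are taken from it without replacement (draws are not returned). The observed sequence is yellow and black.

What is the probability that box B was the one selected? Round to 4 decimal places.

0.1889

Under each hypothesis, the probability of the observed sequence is: P(data | box A) = (8/12)(4/11) = 0.24242; P(data | box B) = (2/10)(8/9) = 0.17778; P(data | box C) = (5/8)(3/7) = 0.26786; P(data | box D) = (4/8)(4/7) = 0.28571; P(data | box E) = (3/10)(7/9) = 0.23333.
Multiplying each by its prior: 3/16 · 0.24242 = 0.045455, 1/4 · 0.17778 = 0.044444, 1/8 · 0.26786 = 0.033482, 3/16 · 0.28571 = 0.053571, 1/4 · 0.23333 = 0.058333; summing to 0.23529.
So P(box B | data) = (0.044444) / (0.23529) = 0.1889.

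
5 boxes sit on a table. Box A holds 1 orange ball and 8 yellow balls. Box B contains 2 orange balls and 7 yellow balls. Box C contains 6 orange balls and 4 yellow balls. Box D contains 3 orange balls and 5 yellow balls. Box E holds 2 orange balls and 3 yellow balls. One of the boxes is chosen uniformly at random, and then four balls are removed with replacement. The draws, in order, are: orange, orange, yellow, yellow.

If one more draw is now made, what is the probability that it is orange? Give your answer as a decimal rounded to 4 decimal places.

The likelihood of the observed sequence under each hypothesis: P(data | box A) = (1/9)(1/9)(8/9)(8/9) = 0.0097546; P(data | box B) = (2/9)(2/9)(7/9)(7/9) = 0.029873; P(data | box C) = (6/10)(6/10)(4/10)(4/10) = 0.0576; P(data | box D) = (3/8)(3/8)(5/8)(5/8) = 0.054932; P(data | box E) = (2/5)(2/5)(3/5)(3/5) = 0.0576.
Weighting by the prior gives 1/5 · 0.0097546 = 0.0019509, 1/5 · 0.029873 = 0.0059747, 1/5 · 0.0576 = 0.01152, 1/5 · 0.054932 = 0.010986, 1/5 · 0.0576 = 0.01152; summing to 0.041952.
Normalising, the posterior is P(box A | data) = 0.046504, P(box B | data) = 0.14242, P(box C | data) = 0.2746, P(box D | data) = 0.26188, P(box E | data) = 0.2746.
Averaging over the posterior, P(orange next | data) = (1/9)(0.046504) + (2/9)(0.14242) + (3/5)(0.2746) + (3/8)(0.26188) + (2/5)(0.2746) = 0.40962.

0.4096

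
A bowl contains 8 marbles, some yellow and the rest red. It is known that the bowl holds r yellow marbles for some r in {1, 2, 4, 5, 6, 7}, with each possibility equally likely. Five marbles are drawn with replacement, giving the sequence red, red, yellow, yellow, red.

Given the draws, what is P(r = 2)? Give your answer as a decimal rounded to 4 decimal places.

Compute the likelihood of the observed sequence for each case: P(data | r = 1) = (7/8)(7/8)(1/8)(1/8)(7/8) = 0.010468; P(data | r = 2) = (6/8)(6/8)(2/8)(2/8)(6/8) = 0.026367; P(data | r = 4) = (4/8)(4/8)(4/8)(4/8)(4/8) = 0.03125; P(data | r = 5) = (3/8)(3/8)(5/8)(5/8)(3/8) = 0.020599; P(data | r = 6) = (2/8)(2/8)(6/8)(6/8)(2/8) = 0.0087891; P(data | r = 7) = (1/8)(1/8)(7/8)(7/8)(1/8) = 0.0014954.
Multiplying each by its prior: 1/6 · 0.010468 = 0.0017446, 1/6 · 0.026367 = 0.0043945, 1/6 · 0.03125 = 0.0052083, 1/6 · 0.020599 = 0.0034332, 1/6 · 0.0087891 = 0.0014648, 1/6 · 0.0014954 = 0.00024923; with total 0.016495.
By Bayes' rule, P(r = 2 | data) = (0.0043945) / (0.016495) = 0.26642.

0.2664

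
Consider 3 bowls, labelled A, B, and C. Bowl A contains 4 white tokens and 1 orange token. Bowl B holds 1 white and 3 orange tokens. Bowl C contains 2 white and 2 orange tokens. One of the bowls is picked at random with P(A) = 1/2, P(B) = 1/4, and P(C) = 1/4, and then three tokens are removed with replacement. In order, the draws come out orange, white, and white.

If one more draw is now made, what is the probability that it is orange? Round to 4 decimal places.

0.3479

Under each hypothesis, the probability of the observed sequence is: P(data | bowl A) = (1/5)(4/5)(4/5) = 0.128; P(data | bowl B) = (3/4)(1/4)(1/4) = 0.046875; P(data | bowl C) = (2/4)(2/4)(2/4) = 0.125.
Multiplying each by its prior: 1/2 · 0.128 = 0.064, 1/4 · 0.046875 = 0.011719, 1/4 · 0.125 = 0.03125; summing to 0.10697.
Dividing through by the total gives posterior P(bowl A | data) = 0.59831, P(bowl B | data) = 0.10955, P(bowl C | data) = 0.29214.
The predictive probability is P(orange next | data) = (1/5)(0.59831) + (3/4)(0.10955) + (1/2)(0.29214) = 0.3479.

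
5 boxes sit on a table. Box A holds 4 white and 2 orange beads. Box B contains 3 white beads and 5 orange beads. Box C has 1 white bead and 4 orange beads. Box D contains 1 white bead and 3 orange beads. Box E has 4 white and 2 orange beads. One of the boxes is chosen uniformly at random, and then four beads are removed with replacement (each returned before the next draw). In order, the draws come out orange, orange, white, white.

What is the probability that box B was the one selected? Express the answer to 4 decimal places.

The likelihood of the observed sequence under each hypothesis: P(data | box A) = (2/6)(2/6)(4/6)(4/6) = 0.049383; P(data | box B) = (5/8)(5/8)(3/8)(3/8) = 0.054932; P(data | box C) = (4/5)(4/5)(1/5)(1/5) = 0.0256; P(data | box D) = (3/4)(3/4)(1/4)(1/4) = 0.035156; P(data | box E) = (2/6)(2/6)(4/6)(4/6) = 0.049383.
The prior-weighted likelihoods are 1/5 · 0.049383 = 0.0098765, 1/5 · 0.054932 = 0.010986, 1/5 · 0.0256 = 0.00512, 1/5 · 0.035156 = 0.0070313, 1/5 · 0.049383 = 0.0098765; with total 0.042891.
Therefore the posterior P(box B | data) = (0.010986) / (0.042891) = 0.25615.

0.2561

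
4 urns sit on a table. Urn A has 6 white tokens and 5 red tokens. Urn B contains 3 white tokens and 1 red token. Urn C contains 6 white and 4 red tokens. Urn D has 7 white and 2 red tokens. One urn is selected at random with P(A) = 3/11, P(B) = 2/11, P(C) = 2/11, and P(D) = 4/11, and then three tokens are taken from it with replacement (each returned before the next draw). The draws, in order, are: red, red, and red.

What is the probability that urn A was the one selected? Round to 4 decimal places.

Compute the likelihood of the observed sequence for each case: P(data | urn A) = (5/11)(5/11)(5/11) = 0.093914; P(data | urn B) = (1/4)(1/4)(1/4) = 0.015625; P(data | urn C) = (4/10)(4/10)(4/10) = 0.064; P(data | urn D) = (2/9)(2/9)(2/9) = 0.010974.
Weighting by the prior gives 3/11 · 0.093914 = 0.025613, 2/11 · 0.015625 = 0.0028409, 2/11 · 0.064 = 0.011636, 4/11 · 0.010974 = 0.0039905; with total 0.044081.
By Bayes' rule, P(urn A | data) = (0.025613) / (0.044081) = 0.58105.

0.5810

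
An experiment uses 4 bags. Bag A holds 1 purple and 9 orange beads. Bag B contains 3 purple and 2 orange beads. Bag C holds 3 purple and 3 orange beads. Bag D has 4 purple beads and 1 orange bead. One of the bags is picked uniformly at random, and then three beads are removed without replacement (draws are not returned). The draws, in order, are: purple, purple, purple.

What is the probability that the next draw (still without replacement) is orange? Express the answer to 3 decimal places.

The likelihood of the observed sequence under each hypothesis: P(data | bag A) = (1/10)(0/9) = 0; P(data | bag B) = (3/5)(2/4)(1/3) = 1/10; P(data | bag C) = (3/6)(2/5)(1/4) = 1/20; P(data | bag D) = (4/5)(3/4)(2/3) = 2/5.
Multiplying each by its prior: 1/4 · 0 = 0, 1/4 · 1/10 = 1/40, 1/4 · 1/20 = 1/80, 1/4 · 2/5 = 1/10; these sum to 11/80.
The posterior is then P(bag A | data) = 0, P(bag B | data) = 2/11, P(bag C | data) = 1/11, P(bag D | data) = 8/11.
The predictive probability is P(orange next | data) = (1)(2/11) + (1)(1/11) + (1/2)(8/11) = 7/11.

0.636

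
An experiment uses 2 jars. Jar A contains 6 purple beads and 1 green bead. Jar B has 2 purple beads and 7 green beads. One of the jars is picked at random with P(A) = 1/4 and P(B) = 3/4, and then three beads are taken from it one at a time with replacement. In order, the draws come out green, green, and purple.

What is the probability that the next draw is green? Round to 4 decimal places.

0.7514

For each hypothesis, P(data | H) works out to: P(data | jar A) = (1/7)(1/7)(6/7) = 0.017493; P(data | jar B) = (7/9)(7/9)(2/9) = 0.13443.
Weighting by the prior gives 1/4 · 0.017493 = 0.0043732, 3/4 · 0.13443 = 0.10082; with total 0.1052.
The posterior is then P(jar A | data) = 0.041572, P(jar B | data) = 0.95843.
So P(green next | data) = Σ P(green next | H) P(H | data) = (1/7)(0.041572) + (7/9)(0.95843) = 0.75138.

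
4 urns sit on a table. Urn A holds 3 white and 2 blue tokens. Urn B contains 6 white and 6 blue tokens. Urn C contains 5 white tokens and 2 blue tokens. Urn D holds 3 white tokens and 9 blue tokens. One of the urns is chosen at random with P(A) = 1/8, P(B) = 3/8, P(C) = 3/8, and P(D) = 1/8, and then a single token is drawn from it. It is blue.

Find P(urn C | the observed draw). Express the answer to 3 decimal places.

0.244

The likelihood of this draw under each hypothesis: P(data | urn A) = (2/5) = 0.4; P(data | urn B) = (6/12) = 0.5; P(data | urn C) = (2/7) = 0.28571; P(data | urn D) = (9/12) = 0.75.
The prior-weighted likelihoods are 1/8 · 0.4 = 0.05, 3/8 · 0.5 = 0.1875, 3/8 · 0.28571 = 0.10714, 1/8 · 0.75 = 0.09375; these sum to 0.43839.
Hence P(urn C | data) = (0.10714) / (0.43839) = 0.2444.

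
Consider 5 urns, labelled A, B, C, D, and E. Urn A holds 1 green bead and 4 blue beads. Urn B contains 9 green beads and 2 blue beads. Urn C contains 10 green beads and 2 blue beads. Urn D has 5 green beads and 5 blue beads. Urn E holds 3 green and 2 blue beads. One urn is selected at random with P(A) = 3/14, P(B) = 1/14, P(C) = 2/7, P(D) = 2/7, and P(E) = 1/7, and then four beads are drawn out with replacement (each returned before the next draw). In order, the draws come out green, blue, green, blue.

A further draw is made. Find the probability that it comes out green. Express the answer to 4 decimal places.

0.5392

The likelihood of the observed sequence under each hypothesis: P(data | urn A) = (1/5)(4/5)(1/5)(4/5) = 0.0256; P(data | urn B) = (9/11)(2/11)(9/11)(2/11) = 0.02213; P(data | urn C) = (10/12)(2/12)(10/12)(2/12) = 0.01929; P(data | urn D) = (5/10)(5/10)(5/10)(5/10) = 0.0625; P(data | urn E) = (3/5)(2/5)(3/5)(2/5) = 0.0576.
The prior-weighted likelihoods are 3/14 · 0.0256 = 0.0054857, 1/14 · 0.02213 = 0.0015807, 2/7 · 0.01929 = 0.0055115, 2/7 · 0.0625 = 0.017857, 1/7 · 0.0576 = 0.0082286; these sum to 0.038664.
Normalising, the posterior is P(urn A | data) = 0.14188, P(urn B | data) = 0.040883, P(urn C | data) = 0.14255, P(urn D | data) = 0.46186, P(urn E | data) = 0.21282.
So P(green next | data) = Σ P(green next | H) P(H | data) = (1/5)(0.14188) + (9/11)(0.040883) + (5/6)(0.14255) + (1/2)(0.46186) + (3/5)(0.21282) = 0.53924.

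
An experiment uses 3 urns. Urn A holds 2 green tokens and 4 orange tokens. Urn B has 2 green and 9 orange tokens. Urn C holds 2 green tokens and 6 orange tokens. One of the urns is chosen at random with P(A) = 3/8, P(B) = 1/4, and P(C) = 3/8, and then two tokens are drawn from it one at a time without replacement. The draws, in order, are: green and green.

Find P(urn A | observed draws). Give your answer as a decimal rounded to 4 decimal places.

The likelihood of the observed sequence under each hypothesis: P(data | urn A) = (2/6)(1/5) = 0.066667; P(data | urn B) = (2/11)(1/10) = 0.018182; P(data | urn C) = (2/8)(1/7) = 0.035714.
The prior-weighted likelihoods are 3/8 · 0.066667 = 0.025, 1/4 · 0.018182 = 0.0045455, 3/8 · 0.035714 = 0.013393; with total 0.042938.
Hence P(urn A | data) = (0.025) / (0.042938) = 0.58223.

0.5822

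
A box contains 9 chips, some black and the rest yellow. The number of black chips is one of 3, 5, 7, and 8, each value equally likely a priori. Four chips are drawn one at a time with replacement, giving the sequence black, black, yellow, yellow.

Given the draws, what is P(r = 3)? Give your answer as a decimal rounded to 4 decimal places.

0.3293

Under each hypothesis, the probability of the observed sequence is: P(data | r = 3) = (3/9)(3/9)(6/9)(6/9) = 0.049383; P(data | r = 5) = (5/9)(5/9)(4/9)(4/9) = 0.060966; P(data | r = 7) = (7/9)(7/9)(2/9)(2/9) = 0.029873; P(data | r = 8) = (8/9)(8/9)(1/9)(1/9) = 0.0097546.
Multiplying each by its prior: 1/4 · 0.049383 = 0.012346, 1/4 · 0.060966 = 0.015242, 1/4 · 0.029873 = 0.0074684, 1/4 · 0.0097546 = 0.0024387; with total 0.037494.
So P(r = 3 | data) = (0.012346) / (0.037494) = 0.32927.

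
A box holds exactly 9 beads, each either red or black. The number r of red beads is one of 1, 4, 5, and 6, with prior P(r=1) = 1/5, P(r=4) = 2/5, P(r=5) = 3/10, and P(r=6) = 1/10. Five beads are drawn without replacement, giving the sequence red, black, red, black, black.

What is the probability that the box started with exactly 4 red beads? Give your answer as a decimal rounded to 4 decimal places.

Compute the likelihood of the observed sequence for each case: P(data | r = 1) = (1/9)(8/8)(0/7) = 0; P(data | r = 4) = (4/9)(5/8)(3/7)(4/6)(3/5) = 1/21; P(data | r = 5) = (5/9)(4/8)(4/7)(3/6)(2/5) = 2/63; P(data | r = 6) = (6/9)(3/8)(5/7)(2/6)(1/5) = 1/84.
The prior-weighted likelihoods are 1/5 · 0 = 0, 2/5 · 1/21 = 2/105, 3/10 · 2/63 = 1/105, 1/10 · 1/84 = 1/840; these sum to 5/168.
Hence P(r = 4 | data) = (2/105) / (5/168) = 16/25.

0.6400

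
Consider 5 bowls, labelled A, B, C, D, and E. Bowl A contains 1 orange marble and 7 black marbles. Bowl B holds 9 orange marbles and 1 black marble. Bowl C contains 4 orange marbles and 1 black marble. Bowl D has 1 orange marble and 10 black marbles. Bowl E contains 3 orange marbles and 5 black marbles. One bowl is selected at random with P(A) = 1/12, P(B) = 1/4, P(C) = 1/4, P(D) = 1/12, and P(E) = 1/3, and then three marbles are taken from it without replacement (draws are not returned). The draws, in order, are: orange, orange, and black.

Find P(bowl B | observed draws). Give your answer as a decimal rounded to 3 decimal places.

For each hypothesis, P(data | H) works out to: P(data | bowl A) = (1/8)(0/7) = 0; P(data | bowl B) = (9/10)(8/9)(1/8) = 1/10; P(data | bowl C) = (4/5)(3/4)(1/3) = 1/5; P(data | bowl D) = (1/11)(0/10) = 0; P(data | bowl E) = (3/8)(2/7)(5/6) = 5/56.
Multiplying each by its prior: 1/12 · 0 = 0, 1/4 · 1/10 = 1/40, 1/4 · 1/5 = 1/20, 1/12 · 0 = 0, 1/3 · 5/56 = 5/168; summing to 11/105.
By Bayes' rule, P(bowl B | data) = (1/40) / (11/105) = 21/88.

0.239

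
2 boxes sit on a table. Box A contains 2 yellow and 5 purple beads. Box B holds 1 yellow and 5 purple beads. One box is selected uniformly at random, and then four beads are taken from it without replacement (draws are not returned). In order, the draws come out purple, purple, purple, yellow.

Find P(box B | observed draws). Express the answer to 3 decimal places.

0.538

For each hypothesis, P(data | H) works out to: P(data | box A) = (5/7)(4/6)(3/5)(2/4) = 1/7; P(data | box B) = (5/6)(4/5)(3/4)(1/3) = 1/6.
The prior-weighted likelihoods are 1/2 · 1/7 = 1/14, 1/2 · 1/6 = 1/12; summing to 13/84.
So P(box B | data) = (1/12) / (13/84) = 7/13.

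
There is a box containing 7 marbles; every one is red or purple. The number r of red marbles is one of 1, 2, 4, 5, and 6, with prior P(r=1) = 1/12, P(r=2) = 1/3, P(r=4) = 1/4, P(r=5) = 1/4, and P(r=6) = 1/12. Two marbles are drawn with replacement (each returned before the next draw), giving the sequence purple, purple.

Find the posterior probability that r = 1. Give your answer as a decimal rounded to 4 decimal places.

0.2045

Under each hypothesis, the probability of the observed sequence is: P(data | r = 1) = (6/7)(6/7) = 36/49; P(data | r = 2) = (5/7)(5/7) = 25/49; P(data | r = 4) = (3/7)(3/7) = 9/49; P(data | r = 5) = (2/7)(2/7) = 4/49; P(data | r = 6) = (1/7)(1/7) = 1/49.
The prior-weighted likelihoods are 1/12 · 36/49 = 3/49, 1/3 · 25/49 = 25/147, 1/4 · 9/49 = 9/196, 1/4 · 4/49 = 1/49, 1/12 · 1/49 = 1/588; with total 44/147.
Therefore the posterior P(r = 1 | data) = (3/49) / (44/147) = 9/44.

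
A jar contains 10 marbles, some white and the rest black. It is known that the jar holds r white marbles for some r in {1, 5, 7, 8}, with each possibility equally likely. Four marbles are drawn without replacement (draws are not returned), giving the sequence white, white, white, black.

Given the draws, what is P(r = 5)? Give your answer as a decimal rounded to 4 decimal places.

For each hypothesis, P(data | H) works out to: P(data | r = 1) = (1/10)(0/9) = 0; P(data | r = 5) = (5/10)(4/9)(3/8)(5/7) = 0.059524; P(data | r = 7) = (7/10)(6/9)(5/8)(3/7) = 0.125; P(data | r = 8) = (8/10)(7/9)(6/8)(2/7) = 0.13333.
Multiplying each by its prior: 1/4 · 0 = 0, 1/4 · 0.059524 = 0.014881, 1/4 · 0.125 = 0.03125, 1/4 · 0.13333 = 0.033333; these sum to 0.079464.
By Bayes' rule, P(r = 5 | data) = (0.014881) / (0.079464) = 0.18727.

0.1873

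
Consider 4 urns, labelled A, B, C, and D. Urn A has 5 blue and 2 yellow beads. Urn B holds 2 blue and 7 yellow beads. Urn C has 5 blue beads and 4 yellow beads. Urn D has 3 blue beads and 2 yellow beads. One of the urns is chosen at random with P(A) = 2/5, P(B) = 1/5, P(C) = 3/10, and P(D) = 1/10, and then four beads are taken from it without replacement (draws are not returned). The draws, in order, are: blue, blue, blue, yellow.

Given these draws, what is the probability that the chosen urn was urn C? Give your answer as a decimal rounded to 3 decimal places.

Compute the likelihood of the observed sequence for each case: P(data | urn A) = (5/7)(4/6)(3/5)(2/4) = 0.14286; P(data | urn B) = (2/9)(1/8)(0/7) = 0; P(data | urn C) = (5/9)(4/8)(3/7)(4/6) = 0.079365; P(data | urn D) = (3/5)(2/4)(1/3)(2/2) = 0.1.
The prior-weighted likelihoods are 2/5 · 0.14286 = 0.057143, 1/5 · 0 = 0, 3/10 · 0.079365 = 0.02381, 1/10 · 0.1 = 0.01; with total 0.090952.
Hence P(urn C | data) = (0.02381) / (0.090952) = 0.26178.

0.262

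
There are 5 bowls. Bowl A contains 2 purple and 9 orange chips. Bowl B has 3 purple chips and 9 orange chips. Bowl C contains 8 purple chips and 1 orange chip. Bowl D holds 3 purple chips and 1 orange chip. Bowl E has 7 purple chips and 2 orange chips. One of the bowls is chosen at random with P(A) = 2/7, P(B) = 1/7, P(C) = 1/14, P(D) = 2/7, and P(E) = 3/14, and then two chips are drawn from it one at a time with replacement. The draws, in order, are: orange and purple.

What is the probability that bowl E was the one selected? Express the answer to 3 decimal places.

0.222

Under each hypothesis, the probability of the observed sequence is: P(data | bowl A) = (9/11)(2/11) = 0.14876; P(data | bowl B) = (9/12)(3/12) = 0.1875; P(data | bowl C) = (1/9)(8/9) = 0.098765; P(data | bowl D) = (1/4)(3/4) = 0.1875; P(data | bowl E) = (2/9)(7/9) = 0.17284.
Weighting by the prior gives 2/7 · 0.14876 = 0.042503, 1/7 · 0.1875 = 0.026786, 1/14 · 0.098765 = 0.0070547, 2/7 · 0.1875 = 0.053571, 3/14 · 0.17284 = 0.037037; with total 0.16695.
By Bayes' rule, P(bowl E | data) = (0.037037) / (0.16695) = 0.22184.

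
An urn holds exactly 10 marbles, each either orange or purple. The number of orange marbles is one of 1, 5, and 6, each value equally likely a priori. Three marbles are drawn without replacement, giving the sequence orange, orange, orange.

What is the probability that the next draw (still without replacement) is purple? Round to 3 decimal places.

The likelihood of the observed sequence under each hypothesis: P(data | r = 1) = (1/10)(0/9) = 0; P(data | r = 5) = (5/10)(4/9)(3/8) = 1/12; P(data | r = 6) = (6/10)(5/9)(4/8) = 1/6.
Weighting by the prior gives 1/3 · 0 = 0, 1/3 · 1/12 = 1/36, 1/3 · 1/6 = 1/18; these sum to 1/12.
The posterior is then P(r = 1 | data) = 0, P(r = 5 | data) = 1/3, P(r = 6 | data) = 2/3.
So P(purple next | data) = Σ P(purple next | H) P(H | data) = (5/7)(1/3) + (4/7)(2/3) = 13/21.

0.619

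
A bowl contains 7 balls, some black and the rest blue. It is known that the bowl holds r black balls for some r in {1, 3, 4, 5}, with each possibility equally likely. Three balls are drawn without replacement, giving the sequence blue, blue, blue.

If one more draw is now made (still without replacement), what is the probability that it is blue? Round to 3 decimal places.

For each hypothesis, P(data | H) works out to: P(data | r = 1) = (6/7)(5/6)(4/5) = 4/7; P(data | r = 3) = (4/7)(3/6)(2/5) = 4/35; P(data | r = 4) = (3/7)(2/6)(1/5) = 1/35; P(data | r = 5) = (2/7)(1/6)(0/5) = 0.
The prior-weighted likelihoods are 1/4 · 4/7 = 1/7, 1/4 · 4/35 = 1/35, 1/4 · 1/35 = 1/140, 1/4 · 0 = 0; summing to 5/28.
The posterior is then P(r = 1 | data) = 4/5, P(r = 3 | data) = 4/25, P(r = 4 | data) = 1/25, P(r = 5 | data) = 0.
The predictive probability is P(blue next | data) = (3/4)(4/5) + (1/4)(4/25) + (0)(1/25) = 16/25.

0.640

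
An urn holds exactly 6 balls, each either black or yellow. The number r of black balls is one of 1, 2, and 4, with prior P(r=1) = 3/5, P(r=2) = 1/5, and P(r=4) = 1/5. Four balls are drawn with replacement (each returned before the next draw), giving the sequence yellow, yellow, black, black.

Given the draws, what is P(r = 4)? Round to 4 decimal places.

For each hypothesis, P(data | H) works out to: P(data | r = 1) = (5/6)(5/6)(1/6)(1/6) = 0.01929; P(data | r = 2) = (4/6)(4/6)(2/6)(2/6) = 0.049383; P(data | r = 4) = (2/6)(2/6)(4/6)(4/6) = 0.049383.
The prior-weighted likelihoods are 3/5 · 0.01929 = 0.011574, 1/5 · 0.049383 = 0.0098765, 1/5 · 0.049383 = 0.0098765; summing to 0.031327.
Therefore the posterior P(r = 4 | data) = (0.0098765) / (0.031327) = 0.31527.

0.3153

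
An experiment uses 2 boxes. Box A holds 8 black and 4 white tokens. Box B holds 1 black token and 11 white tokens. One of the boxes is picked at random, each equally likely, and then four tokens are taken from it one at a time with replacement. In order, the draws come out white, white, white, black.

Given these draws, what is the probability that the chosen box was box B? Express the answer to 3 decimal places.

0.722

Under each hypothesis, the probability of the observed sequence is: P(data | box A) = (4/12)(4/12)(4/12)(8/12) = 0.024691; P(data | box B) = (11/12)(11/12)(11/12)(1/12) = 0.064188.
Multiplying each by its prior: 1/2 · 0.024691 = 0.012346, 1/2 · 0.064188 = 0.032094; summing to 0.04444.
Therefore the posterior P(box B | data) = (0.032094) / (0.04444) = 0.72219.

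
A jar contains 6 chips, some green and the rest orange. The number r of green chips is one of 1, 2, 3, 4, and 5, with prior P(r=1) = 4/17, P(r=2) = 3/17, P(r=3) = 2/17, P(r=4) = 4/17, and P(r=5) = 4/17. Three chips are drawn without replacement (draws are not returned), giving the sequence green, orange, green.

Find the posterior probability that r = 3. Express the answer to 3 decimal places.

For each hypothesis, P(data | H) works out to: P(data | r = 1) = (1/6)(5/5)(0/4) = 0; P(data | r = 2) = (2/6)(4/5)(1/4) = 1/15; P(data | r = 3) = (3/6)(3/5)(2/4) = 3/20; P(data | r = 4) = (4/6)(2/5)(3/4) = 1/5; P(data | r = 5) = (5/6)(1/5)(4/4) = 1/6.
The prior-weighted likelihoods are 4/17 · 0 = 0, 3/17 · 1/15 = 1/85, 2/17 · 3/20 = 3/170, 4/17 · 1/5 = 4/85, 4/17 · 1/6 = 2/51; summing to 59/510.
Therefore the posterior P(r = 3 | data) = (3/170) / (59/510) = 9/59.

0.153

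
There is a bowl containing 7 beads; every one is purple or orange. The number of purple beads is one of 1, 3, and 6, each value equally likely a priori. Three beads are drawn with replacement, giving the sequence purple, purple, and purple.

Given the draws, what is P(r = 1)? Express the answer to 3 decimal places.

The likelihood of the observed sequence under each hypothesis: P(data | r = 1) = (1/7)(1/7)(1/7) = 0.0029155; P(data | r = 3) = (3/7)(3/7)(3/7) = 0.078717; P(data | r = 6) = (6/7)(6/7)(6/7) = 0.62974.
Multiplying each by its prior: 1/3 · 0.0029155 = 0.00097182, 1/3 · 0.078717 = 0.026239, 1/3 · 0.62974 = 0.20991; with total 0.23712.
Hence P(r = 1 | data) = (0.00097182) / (0.23712) = 0.0040984.

0.004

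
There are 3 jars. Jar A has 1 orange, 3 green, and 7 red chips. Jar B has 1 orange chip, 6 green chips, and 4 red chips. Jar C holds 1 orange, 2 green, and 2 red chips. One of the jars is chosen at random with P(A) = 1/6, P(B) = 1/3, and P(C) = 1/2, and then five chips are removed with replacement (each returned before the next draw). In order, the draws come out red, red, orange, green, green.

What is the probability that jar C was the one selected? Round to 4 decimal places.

0.6083

For each hypothesis, P(data | H) works out to: P(data | jar A) = (7/11)(7/11)(1/11)(3/11)(3/11) = 0.0027383; P(data | jar B) = (4/11)(4/11)(1/11)(6/11)(6/11) = 0.0035765; P(data | jar C) = (2/5)(2/5)(1/5)(2/5)(2/5) = 0.00512.
Multiplying each by its prior: 1/6 · 0.0027383 = 0.00045638, 1/3 · 0.0035765 = 0.0011922, 1/2 · 0.00512 = 0.00256; with total 0.0042085.
Therefore the posterior P(jar C | data) = (0.00256) / (0.0042085) = 0.60829.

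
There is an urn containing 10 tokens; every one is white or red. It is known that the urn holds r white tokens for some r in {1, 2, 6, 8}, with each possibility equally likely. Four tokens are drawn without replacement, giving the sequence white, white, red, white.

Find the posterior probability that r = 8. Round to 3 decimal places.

Under each hypothesis, the probability of the observed sequence is: P(data | r = 1) = (1/10)(0/9) = 0; P(data | r = 2) = (2/10)(1/9)(8/8)(0/7) = 0; P(data | r = 6) = (6/10)(5/9)(4/8)(4/7) = 2/21; P(data | r = 8) = (8/10)(7/9)(2/8)(6/7) = 2/15.
Multiplying each by its prior: 1/4 · 0 = 0, 1/4 · 0 = 0, 1/4 · 2/21 = 1/42, 1/4 · 2/15 = 1/30; these sum to 2/35.
So P(r = 8 | data) = (1/30) / (2/35) = 7/12.

0.583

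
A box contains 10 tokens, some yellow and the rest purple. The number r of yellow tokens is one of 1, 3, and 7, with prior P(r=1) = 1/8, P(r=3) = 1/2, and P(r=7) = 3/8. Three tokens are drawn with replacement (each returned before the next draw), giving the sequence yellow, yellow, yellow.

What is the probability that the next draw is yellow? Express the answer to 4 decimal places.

0.6615

Compute the likelihood of the observed sequence for each case: P(data | r = 1) = (1/10)(1/10)(1/10) = 0.001; P(data | r = 3) = (3/10)(3/10)(3/10) = 0.027; P(data | r = 7) = (7/10)(7/10)(7/10) = 0.343.
Weighting by the prior gives 1/8 · 0.001 = 0.000125, 1/2 · 0.027 = 0.0135, 3/8 · 0.343 = 0.12862; these sum to 0.14225.
Normalising, the posterior is P(r = 1 | data) = 0.00087873, P(r = 3 | data) = 0.094903, P(r = 7 | data) = 0.90422.
Averaging over the posterior, P(yellow next | data) = (1/10)(0.00087873) + (3/10)(0.094903) + (7/10)(0.90422) = 0.66151.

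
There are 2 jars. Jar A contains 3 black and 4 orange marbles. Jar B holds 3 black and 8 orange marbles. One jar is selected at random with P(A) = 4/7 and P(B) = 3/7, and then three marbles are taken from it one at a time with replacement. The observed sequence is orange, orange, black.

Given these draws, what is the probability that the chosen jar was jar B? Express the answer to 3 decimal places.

0.436

For each hypothesis, P(data | H) works out to: P(data | jar A) = (4/7)(4/7)(3/7) = 0.13994; P(data | jar B) = (8/11)(8/11)(3/11) = 0.14425.
Weighting by the prior gives 4/7 · 0.13994 = 0.079967, 3/7 · 0.14425 = 0.061822; summing to 0.14179.
By Bayes' rule, P(jar B | data) = (0.061822) / (0.14179) = 0.43602.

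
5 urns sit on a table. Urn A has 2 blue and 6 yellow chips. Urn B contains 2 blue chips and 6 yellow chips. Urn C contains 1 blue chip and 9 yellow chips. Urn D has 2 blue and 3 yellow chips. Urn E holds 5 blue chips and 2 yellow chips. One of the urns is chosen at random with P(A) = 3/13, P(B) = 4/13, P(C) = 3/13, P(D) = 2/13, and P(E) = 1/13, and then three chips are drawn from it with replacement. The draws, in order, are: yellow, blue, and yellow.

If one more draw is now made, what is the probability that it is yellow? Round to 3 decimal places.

The likelihood of the observed sequence under each hypothesis: P(data | urn A) = (6/8)(2/8)(6/8) = 0.14062; P(data | urn B) = (6/8)(2/8)(6/8) = 0.14062; P(data | urn C) = (9/10)(1/10)(9/10) = 0.081; P(data | urn D) = (3/5)(2/5)(3/5) = 0.144; P(data | urn E) = (2/7)(5/7)(2/7) = 0.058309.
Weighting by the prior gives 3/13 · 0.14062 = 0.032452, 4/13 · 0.14062 = 0.043269, 3/13 · 0.081 = 0.018692, 2/13 · 0.144 = 0.022154, 1/13 · 0.058309 = 0.0044853; summing to 0.12105.
The posterior is then P(urn A | data) = 0.26808, P(urn B | data) = 0.35744, P(urn C | data) = 0.15441, P(urn D | data) = 0.18301, P(urn E | data) = 0.037053.
The predictive probability is P(yellow next | data) = (3/4)(0.26808) + (3/4)(0.35744) + (9/10)(0.15441) + (3/5)(0.18301) + (2/7)(0.037053) = 0.72851.

0.729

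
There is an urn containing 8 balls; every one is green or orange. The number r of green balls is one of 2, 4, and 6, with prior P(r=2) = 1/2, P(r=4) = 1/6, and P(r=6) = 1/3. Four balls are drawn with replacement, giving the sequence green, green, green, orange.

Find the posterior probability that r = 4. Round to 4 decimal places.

0.2025

The likelihood of the observed sequence under each hypothesis: P(data | r = 2) = (2/8)(2/8)(2/8)(6/8) = 0.011719; P(data | r = 4) = (4/8)(4/8)(4/8)(4/8) = 0.0625; P(data | r = 6) = (6/8)(6/8)(6/8)(2/8) = 0.10547.
The prior-weighted likelihoods are 1/2 · 0.011719 = 0.0058594, 1/6 · 0.0625 = 0.010417, 1/3 · 0.10547 = 0.035156; these sum to 0.051432.
Therefore the posterior P(r = 4 | data) = (0.010417) / (0.051432) = 0.20253.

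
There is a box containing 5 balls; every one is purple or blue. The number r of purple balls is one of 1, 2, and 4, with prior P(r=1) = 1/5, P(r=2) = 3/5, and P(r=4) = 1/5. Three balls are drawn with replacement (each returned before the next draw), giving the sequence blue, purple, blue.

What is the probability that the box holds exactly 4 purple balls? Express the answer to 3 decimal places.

0.054

For each hypothesis, P(data | H) works out to: P(data | r = 1) = (4/5)(1/5)(4/5) = 16/125; P(data | r = 2) = (3/5)(2/5)(3/5) = 18/125; P(data | r = 4) = (1/5)(4/5)(1/5) = 4/125.
Multiplying each by its prior: 1/5 · 16/125 = 16/625, 3/5 · 18/125 = 54/625, 1/5 · 4/125 = 4/625; these sum to 74/625.
Therefore the posterior P(r = 4 | data) = (4/625) / (74/625) = 2/37.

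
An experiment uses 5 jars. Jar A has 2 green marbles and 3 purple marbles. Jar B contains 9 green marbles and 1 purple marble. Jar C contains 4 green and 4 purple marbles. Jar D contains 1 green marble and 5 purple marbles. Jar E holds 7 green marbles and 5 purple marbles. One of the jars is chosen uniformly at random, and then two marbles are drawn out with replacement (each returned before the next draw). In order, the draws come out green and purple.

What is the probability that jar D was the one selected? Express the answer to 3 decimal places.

The likelihood of the observed sequence under each hypothesis: P(data | jar A) = (2/5)(3/5) = 0.24; P(data | jar B) = (9/10)(1/10) = 0.09; P(data | jar C) = (4/8)(4/8) = 0.25; P(data | jar D) = (1/6)(5/6) = 0.13889; P(data | jar E) = (7/12)(5/12) = 0.24306.
The prior-weighted likelihoods are 1/5 · 0.24 = 0.048, 1/5 · 0.09 = 0.018, 1/5 · 0.25 = 0.05, 1/5 · 0.13889 = 0.027778, 1/5 · 0.24306 = 0.048611; with total 0.19239.
Therefore the posterior P(jar D | data) = (0.027778) / (0.19239) = 0.14438.

0.144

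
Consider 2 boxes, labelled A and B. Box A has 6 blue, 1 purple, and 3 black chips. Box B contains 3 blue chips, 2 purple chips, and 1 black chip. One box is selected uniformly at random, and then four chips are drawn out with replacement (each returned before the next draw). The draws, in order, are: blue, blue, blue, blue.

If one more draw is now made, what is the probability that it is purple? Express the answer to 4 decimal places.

0.1759

The likelihood of the observed sequence under each hypothesis: P(data | box A) = (6/10)(6/10)(6/10)(6/10) = 0.1296; P(data | box B) = (3/6)(3/6)(3/6)(3/6) = 0.0625.
The prior-weighted likelihoods are 1/2 · 0.1296 = 0.0648, 1/2 · 0.0625 = 0.03125; these sum to 0.09605.
Normalising, the posterior is P(box A | data) = 0.67465, P(box B | data) = 0.32535.
The predictive probability is P(purple next | data) = (1/10)(0.67465) + (1/3)(0.32535) = 0.17592.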